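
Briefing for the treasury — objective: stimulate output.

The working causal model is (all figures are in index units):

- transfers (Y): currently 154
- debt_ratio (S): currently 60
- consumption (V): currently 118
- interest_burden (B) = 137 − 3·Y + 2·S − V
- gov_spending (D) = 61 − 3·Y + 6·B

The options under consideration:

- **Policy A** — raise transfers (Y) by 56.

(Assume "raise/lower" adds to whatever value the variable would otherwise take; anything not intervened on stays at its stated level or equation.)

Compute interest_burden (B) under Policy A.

Policy A (Y + 56):
  Y = 154 + 56 = 210
  S = 60
  V = 118
  B = 137 − 3·210 + 2·60 − 118 = -491

-491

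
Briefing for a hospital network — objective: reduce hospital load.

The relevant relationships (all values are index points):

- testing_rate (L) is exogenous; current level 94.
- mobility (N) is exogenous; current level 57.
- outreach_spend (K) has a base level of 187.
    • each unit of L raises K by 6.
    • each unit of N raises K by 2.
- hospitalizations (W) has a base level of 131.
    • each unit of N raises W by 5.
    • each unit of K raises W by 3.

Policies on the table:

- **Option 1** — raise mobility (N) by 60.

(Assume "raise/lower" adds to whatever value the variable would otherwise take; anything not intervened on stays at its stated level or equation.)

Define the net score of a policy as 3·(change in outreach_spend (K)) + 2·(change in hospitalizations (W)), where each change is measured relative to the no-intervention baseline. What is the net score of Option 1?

1680

Baseline:
  L = 94
  N = 57
  K = 187 + 6·94 + 2·57 = 865
  W = 131 + 5·57 + 3·865 = 3011
Option 1 (N + 60):
  L = 94
  N = 57 + 60 = 117
  K = 187 + 6·94 + 2·117 = 985
  W = 131 + 5·117 + 3·985 = 3671
ΔK = 985 − 865 = 120; ΔW = 3671 − 3011 = 660
Score = 3·120 + 2·660 = 1680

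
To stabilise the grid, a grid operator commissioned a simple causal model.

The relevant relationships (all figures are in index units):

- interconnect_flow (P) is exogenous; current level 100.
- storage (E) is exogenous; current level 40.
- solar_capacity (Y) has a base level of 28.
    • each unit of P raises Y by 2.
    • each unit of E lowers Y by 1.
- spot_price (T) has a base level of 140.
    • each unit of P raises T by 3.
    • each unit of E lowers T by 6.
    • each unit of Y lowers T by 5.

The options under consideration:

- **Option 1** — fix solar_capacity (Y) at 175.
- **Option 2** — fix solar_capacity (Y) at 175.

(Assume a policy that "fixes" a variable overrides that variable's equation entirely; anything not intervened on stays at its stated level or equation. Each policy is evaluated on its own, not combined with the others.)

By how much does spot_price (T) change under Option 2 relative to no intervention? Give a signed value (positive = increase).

65

Baseline:
  P = 100
  E = 40
  Y = 28 + 2·100 − 40 = 188
  T = 140 + 3·100 − 6·40 − 5·188 = -740
Option 2 (Y := 175):
  P = 100
  E = 40
  Y = 175
  T = 140 + 3·100 − 6·40 − 5·175 = -675
Change in T: -675 − (-740) = 65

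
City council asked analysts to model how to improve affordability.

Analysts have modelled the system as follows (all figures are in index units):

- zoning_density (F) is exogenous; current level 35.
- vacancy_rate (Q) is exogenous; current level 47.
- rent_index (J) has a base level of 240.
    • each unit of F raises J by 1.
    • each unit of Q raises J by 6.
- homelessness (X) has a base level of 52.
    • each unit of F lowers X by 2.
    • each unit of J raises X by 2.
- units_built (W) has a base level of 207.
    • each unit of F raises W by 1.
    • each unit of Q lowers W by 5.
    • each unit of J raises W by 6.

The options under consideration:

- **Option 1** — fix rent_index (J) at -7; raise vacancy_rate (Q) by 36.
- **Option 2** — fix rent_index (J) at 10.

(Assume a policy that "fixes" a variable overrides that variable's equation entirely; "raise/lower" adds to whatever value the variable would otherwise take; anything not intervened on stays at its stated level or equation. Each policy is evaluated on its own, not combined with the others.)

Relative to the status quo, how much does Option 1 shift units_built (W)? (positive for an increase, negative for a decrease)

Baseline:
  F = 35
  Q = 47
  J = 240 + 35 + 6·47 = 557
  W = 207 + 35 − 5·47 + 6·557 = 3349
Option 1 (J := -7, Q + 36):
  F = 35
  Q = 47 + 36 = 83
  J = -7
  W = 207 + 35 − 5·83 + 6·(-7) = -215
Change in W: -215 − 3349 = -3564

-3564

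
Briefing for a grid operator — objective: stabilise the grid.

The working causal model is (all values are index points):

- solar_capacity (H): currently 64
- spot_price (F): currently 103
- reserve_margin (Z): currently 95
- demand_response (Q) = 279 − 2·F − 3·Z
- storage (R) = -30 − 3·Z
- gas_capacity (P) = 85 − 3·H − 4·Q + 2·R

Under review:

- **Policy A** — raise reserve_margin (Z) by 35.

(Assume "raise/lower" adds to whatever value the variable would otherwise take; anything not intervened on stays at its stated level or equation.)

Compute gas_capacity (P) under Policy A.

321

Policy A (Z + 35):
  H = 64
  F = 103
  Z = 95 + 35 = 130
  Q = 279 − 2·103 − 3·130 = -317
  R = -30 − 3·130 = -420
  P = 85 − 3·64 − 4·(-317) + 2·(-420) = 321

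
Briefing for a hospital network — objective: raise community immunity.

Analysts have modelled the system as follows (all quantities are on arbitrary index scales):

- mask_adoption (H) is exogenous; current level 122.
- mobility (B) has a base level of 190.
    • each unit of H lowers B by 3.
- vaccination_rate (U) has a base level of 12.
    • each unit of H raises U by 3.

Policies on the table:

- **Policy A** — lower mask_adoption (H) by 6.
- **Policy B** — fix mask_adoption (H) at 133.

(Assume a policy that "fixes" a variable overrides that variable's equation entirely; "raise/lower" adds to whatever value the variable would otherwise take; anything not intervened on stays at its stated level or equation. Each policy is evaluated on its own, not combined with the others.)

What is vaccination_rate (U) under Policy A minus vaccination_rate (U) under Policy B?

-51

Policy A (H − 6):
  H = 122 − 6 = 116
  U = 12 + 3·116 = 360
Policy B (H := 133):
  H = 133
  U = 12 + 3·133 = 411
U: 360 − 411 = -51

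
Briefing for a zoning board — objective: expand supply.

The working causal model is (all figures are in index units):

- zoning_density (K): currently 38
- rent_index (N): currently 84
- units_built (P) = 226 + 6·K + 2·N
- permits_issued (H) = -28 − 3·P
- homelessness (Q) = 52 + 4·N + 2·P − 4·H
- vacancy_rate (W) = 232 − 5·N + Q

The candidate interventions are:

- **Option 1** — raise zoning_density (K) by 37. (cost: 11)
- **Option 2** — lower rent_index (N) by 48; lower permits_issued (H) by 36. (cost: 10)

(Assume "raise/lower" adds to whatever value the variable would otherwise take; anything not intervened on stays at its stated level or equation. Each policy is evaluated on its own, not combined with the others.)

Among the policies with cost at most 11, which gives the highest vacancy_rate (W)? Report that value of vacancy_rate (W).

12128

Option 1 (K + 37):
  K = 38 + 37 = 75
  N = 84
  P = 226 + 6·75 + 2·84 = 844
  H = -28 − 3·844 = -2560
  Q = 52 + 4·84 + 2·844 − 4·(-2560) = 12316
  W = 232 − 5·84 + 12316 = 12128
Option 2 (N − 48, H − 36):
  K = 38
  N = 84 − 48 = 36
  P = 226 + 6·38 + 2·36 = 526
  H = -28 − 3·526 (−36 from intervention) = -1642
  Q = 52 + 4·36 + 2·526 − 4·(-1642) = 7816
  W = 232 − 5·36 + 7816 = 7868
Comparing — Option 1: W=12128, Option 2: W=7868. Highest is 12128 (Option 1).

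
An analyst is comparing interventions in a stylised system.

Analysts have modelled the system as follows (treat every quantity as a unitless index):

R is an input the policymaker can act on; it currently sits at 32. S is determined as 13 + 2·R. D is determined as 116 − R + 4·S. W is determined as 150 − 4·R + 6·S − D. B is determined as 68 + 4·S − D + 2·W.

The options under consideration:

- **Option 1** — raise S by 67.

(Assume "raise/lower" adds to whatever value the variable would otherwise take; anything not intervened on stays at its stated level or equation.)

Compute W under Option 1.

226

Option 1 (S + 67):
  R = 32
  S = 13 + 2·32 (+67 from intervention) = 144
  D = 116 − 32 + 4·144 = 660
  W = 150 − 4·32 + 6·144 − 660 = 226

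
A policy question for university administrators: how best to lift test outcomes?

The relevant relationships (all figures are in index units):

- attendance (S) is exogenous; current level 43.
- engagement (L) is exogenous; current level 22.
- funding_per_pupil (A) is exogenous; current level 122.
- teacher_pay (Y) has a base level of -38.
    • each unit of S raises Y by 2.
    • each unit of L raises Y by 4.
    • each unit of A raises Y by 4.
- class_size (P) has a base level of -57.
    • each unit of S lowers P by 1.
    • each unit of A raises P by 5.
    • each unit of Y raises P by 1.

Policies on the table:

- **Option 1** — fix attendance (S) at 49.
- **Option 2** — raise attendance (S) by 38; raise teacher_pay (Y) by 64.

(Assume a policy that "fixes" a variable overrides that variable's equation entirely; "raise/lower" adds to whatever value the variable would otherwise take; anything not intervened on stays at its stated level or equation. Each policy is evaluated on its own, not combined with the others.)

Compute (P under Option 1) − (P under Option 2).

-96

Option 1 (S := 49):
  S = 49
  L = 22
  A = 122
  Y = -38 + 2·49 + 4·22 + 4·122 = 636
  P = -57 − 49 + 5·122 + 636 = 1140
Option 2 (S + 38, Y + 64):
  S = 43 + 38 = 81
  L = 22
  A = 122
  Y = -38 + 2·81 + 4·22 + 4·122 (+64 from intervention) = 764
  P = -57 − 81 + 5·122 + 764 = 1236
P: 1140 − 1236 = -96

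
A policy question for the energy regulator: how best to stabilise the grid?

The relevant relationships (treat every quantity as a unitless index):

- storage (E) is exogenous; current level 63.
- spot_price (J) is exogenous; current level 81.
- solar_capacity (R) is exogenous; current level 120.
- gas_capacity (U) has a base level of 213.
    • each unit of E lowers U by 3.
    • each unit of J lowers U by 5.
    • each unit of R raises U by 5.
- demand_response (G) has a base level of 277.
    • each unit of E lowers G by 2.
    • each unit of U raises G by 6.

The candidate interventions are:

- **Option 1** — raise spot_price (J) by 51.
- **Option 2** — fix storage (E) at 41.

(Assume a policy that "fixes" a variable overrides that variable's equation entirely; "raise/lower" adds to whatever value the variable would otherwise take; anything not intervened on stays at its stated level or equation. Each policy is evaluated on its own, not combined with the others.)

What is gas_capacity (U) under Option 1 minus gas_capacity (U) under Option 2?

Option 1 (J + 51):
  E = 63
  J = 81 + 51 = 132
  R = 120
  U = 213 − 3·63 − 5·132 + 5·120 = -36
Option 2 (E := 41):
  E = 41
  J = 81
  R = 120
  U = 213 − 3·41 − 5·81 + 5·120 = 285
U: -36 − 285 = -321

-321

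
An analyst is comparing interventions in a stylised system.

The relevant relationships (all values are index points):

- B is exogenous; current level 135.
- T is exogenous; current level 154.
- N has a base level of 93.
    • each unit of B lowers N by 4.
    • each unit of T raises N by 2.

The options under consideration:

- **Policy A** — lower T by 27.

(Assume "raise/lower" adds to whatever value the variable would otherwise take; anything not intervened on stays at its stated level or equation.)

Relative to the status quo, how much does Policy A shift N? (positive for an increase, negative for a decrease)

-54

Baseline:
  B = 135
  T = 154
  N = 93 − 4·135 + 2·154 = -139
Policy A (T − 27):
  B = 135
  T = 154 − 27 = 127
  N = 93 − 4·135 + 2·127 = -193
Change in N: -193 − (-139) = -54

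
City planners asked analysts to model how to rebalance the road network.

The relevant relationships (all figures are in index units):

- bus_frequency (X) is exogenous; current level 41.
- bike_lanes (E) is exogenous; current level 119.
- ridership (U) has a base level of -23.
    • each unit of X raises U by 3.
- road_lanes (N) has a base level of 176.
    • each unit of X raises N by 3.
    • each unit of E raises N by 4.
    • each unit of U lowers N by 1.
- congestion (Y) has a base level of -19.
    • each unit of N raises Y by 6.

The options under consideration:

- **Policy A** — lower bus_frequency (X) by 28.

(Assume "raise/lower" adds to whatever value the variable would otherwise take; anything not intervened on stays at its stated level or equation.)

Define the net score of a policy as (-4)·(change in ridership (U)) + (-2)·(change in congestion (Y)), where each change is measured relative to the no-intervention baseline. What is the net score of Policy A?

336

Baseline:
  X = 41
  E = 119
  U = -23 + 3·41 = 100
  N = 176 + 3·41 + 4·119 − 100 = 675
  Y = -19 + 6·675 = 4031
Policy A (X − 28):
  X = 41 − 28 = 13
  E = 119
  U = -23 + 3·13 = 16
  N = 176 + 3·13 + 4·119 − 16 = 675
  Y = -19 + 6·675 = 4031
ΔU = 16 − 100 = -84; ΔY = 4031 − 4031 = 0
Score = (-4)·(-84) + (-2)·0 = 336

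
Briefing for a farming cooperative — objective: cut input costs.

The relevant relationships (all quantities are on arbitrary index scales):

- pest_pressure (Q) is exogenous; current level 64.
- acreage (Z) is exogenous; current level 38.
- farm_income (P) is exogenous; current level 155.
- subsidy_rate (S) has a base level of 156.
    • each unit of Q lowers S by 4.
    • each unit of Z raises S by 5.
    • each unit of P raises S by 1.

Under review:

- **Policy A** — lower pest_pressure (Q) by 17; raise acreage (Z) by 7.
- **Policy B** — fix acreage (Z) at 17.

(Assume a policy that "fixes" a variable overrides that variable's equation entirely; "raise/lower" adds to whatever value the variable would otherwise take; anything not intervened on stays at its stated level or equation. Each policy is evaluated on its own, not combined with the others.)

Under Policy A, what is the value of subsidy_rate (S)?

Policy A (Q − 17, Z + 7):
  Q = 64 − 17 = 47
  Z = 38 + 7 = 45
  P = 155
  S = 156 − 4·47 + 5·45 + 155 = 348

348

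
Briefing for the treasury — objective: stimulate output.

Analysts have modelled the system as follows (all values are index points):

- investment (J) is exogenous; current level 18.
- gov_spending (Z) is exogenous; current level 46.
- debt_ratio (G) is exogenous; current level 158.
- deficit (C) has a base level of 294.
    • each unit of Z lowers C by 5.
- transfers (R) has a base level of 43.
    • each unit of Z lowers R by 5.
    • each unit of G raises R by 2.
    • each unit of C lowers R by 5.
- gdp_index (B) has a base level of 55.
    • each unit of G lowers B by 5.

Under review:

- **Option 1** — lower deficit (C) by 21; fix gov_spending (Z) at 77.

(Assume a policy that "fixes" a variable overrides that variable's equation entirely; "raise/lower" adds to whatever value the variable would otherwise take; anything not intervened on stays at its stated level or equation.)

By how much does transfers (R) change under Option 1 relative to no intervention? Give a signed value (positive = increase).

Baseline:
  Z = 46
  G = 158
  C = 294 − 5·46 = 64
  R = 43 − 5·46 + 2·158 − 5·64 = -191
Option 1 (C − 21, Z := 77):
  Z = 77
  G = 158
  C = 294 − 5·77 (−21 from intervention) = -112
  R = 43 − 5·77 + 2·158 − 5·(-112) = 534
Change in R: 534 − (-191) = 725

725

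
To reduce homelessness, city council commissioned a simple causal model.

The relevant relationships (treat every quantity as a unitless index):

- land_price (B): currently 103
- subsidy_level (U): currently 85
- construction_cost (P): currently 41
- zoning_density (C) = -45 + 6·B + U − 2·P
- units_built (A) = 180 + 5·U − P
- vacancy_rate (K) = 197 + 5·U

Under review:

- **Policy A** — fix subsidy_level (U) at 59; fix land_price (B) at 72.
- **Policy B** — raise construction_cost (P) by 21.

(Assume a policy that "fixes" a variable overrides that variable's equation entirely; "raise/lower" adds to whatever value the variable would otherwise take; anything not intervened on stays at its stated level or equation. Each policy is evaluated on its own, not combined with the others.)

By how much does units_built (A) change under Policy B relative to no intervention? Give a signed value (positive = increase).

-21

Baseline:
  U = 85
  P = 41
  A = 180 + 5·85 − 41 = 564
Policy B (P + 21):
  U = 85
  P = 41 + 21 = 62
  A = 180 + 5·85 − 62 = 543
Change in A: 543 − 564 = -21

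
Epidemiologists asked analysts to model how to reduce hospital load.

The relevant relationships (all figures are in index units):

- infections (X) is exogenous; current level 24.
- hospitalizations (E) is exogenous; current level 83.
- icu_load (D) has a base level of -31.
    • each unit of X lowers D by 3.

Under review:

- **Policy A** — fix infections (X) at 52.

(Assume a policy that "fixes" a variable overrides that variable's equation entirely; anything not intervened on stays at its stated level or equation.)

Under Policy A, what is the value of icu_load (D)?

-187

Policy A (X := 52):
  X = 52
  D = -31 − 3·52 = -187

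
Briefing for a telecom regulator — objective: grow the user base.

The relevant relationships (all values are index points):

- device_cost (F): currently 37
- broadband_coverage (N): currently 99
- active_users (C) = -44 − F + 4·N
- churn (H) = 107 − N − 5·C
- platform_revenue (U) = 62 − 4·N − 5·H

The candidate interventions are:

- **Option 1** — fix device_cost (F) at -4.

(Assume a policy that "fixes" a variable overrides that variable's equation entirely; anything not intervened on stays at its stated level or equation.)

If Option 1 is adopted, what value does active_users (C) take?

356

Option 1 (F := -4):
  F = -4
  N = 99
  C = -44 − (-4) + 4·99 = 356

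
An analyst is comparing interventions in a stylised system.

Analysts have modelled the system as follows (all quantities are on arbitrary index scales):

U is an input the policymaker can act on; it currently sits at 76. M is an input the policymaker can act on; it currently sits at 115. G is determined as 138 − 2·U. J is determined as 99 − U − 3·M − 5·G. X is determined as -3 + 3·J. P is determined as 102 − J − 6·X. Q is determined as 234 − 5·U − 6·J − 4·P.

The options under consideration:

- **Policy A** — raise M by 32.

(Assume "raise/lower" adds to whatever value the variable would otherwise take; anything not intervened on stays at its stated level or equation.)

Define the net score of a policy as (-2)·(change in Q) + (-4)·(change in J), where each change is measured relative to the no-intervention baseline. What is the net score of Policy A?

13824

Baseline:
  U = 76
  M = 115
  G = 138 − 2·76 = -14
  J = 99 − 76 − 3·115 − 5·(-14) = -252
  X = -3 + 3·(-252) = -759
  P = 102 − (-252) − 6·(-759) = 4908
  Q = 234 − 5·76 − 6·(-252) − 4·4908 = -18266
Policy A (M + 32):
  U = 76
  M = 115 + 32 = 147
  G = 138 − 2·76 = -14
  J = 99 − 76 − 3·147 − 5·(-14) = -348
  X = -3 + 3·(-348) = -1047
  P = 102 − (-348) − 6·(-1047) = 6732
  Q = 234 − 5·76 − 6·(-348) − 4·6732 = -24986
ΔQ = -24986 − (-18266) = -6720; ΔJ = -348 − (-252) = -96
Score = (-2)·(-6720) + (-4)·(-96) = 13824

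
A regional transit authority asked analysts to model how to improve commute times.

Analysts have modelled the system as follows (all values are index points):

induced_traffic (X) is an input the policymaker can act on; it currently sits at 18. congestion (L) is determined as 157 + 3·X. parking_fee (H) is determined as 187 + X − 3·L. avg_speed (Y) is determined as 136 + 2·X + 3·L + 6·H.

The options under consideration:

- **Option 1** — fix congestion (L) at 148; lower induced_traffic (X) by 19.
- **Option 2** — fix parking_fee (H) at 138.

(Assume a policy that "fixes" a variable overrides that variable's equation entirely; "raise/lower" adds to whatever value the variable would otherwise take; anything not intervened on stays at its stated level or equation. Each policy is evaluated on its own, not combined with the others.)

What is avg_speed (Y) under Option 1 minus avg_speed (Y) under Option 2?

Option 1 (L := 148, X − 19):
  X = 18 − 19 = -1
  L = 148
  H = 187 + (-1) − 3·148 = -258
  Y = 136 + 2·(-1) + 3·148 + 6·(-258) = -970
Option 2 (H := 138):
  X = 18
  L = 157 + 3·18 = 211
  H = 138
  Y = 136 + 2·18 + 3·211 + 6·138 = 1633
Y: -970 − 1633 = -2603

-2603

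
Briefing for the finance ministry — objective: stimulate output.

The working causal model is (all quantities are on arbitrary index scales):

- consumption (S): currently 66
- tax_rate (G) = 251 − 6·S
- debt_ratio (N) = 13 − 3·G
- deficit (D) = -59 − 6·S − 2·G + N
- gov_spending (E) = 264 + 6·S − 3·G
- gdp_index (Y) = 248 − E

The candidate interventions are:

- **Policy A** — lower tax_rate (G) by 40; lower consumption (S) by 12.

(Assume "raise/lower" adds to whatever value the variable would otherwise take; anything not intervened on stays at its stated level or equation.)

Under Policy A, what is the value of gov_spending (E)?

927

Policy A (G − 40, S − 12):
  S = 66 − 12 = 54
  G = 251 − 6·54 (−40 from intervention) = -113
  E = 264 + 6·54 − 3·(-113) = 927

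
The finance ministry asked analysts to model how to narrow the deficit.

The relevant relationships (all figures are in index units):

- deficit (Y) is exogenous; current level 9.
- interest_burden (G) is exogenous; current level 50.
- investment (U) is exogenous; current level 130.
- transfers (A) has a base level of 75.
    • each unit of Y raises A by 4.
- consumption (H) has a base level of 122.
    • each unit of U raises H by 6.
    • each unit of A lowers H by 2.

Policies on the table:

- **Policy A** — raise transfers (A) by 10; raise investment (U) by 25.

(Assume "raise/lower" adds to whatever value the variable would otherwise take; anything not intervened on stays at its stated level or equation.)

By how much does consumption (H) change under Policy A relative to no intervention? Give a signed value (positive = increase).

Baseline:
  Y = 9
  U = 130
  A = 75 + 4·9 = 111
  H = 122 + 6·130 − 2·111 = 680
Policy A (A + 10, U + 25):
  Y = 9
  U = 130 + 25 = 155
  A = 75 + 4·9 (+10 from intervention) = 121
  H = 122 + 6·155 − 2·121 = 810
Change in H: 810 − 680 = 130

130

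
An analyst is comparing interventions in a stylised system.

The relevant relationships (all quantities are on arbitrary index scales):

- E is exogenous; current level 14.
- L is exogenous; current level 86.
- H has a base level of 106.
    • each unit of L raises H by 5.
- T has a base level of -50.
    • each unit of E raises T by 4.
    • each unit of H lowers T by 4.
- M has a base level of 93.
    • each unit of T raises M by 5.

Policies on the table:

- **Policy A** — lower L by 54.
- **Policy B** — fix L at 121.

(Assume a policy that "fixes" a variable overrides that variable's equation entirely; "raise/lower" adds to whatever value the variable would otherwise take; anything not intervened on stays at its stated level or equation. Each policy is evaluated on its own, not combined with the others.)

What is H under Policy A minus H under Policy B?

Policy A (L − 54):
  L = 86 − 54 = 32
  H = 106 + 5·32 = 266
Policy B (L := 121):
  L = 121
  H = 106 + 5·121 = 711
H: 266 − 711 = -445

-445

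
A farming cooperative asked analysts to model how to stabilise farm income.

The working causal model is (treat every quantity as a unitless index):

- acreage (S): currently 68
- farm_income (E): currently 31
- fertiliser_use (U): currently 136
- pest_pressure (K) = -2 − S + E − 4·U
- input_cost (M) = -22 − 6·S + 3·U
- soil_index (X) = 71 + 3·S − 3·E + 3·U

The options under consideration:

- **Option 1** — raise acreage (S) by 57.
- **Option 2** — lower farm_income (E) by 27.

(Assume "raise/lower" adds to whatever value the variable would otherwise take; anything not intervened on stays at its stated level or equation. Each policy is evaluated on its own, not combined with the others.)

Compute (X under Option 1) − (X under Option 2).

90

Option 1 (S + 57):
  S = 68 + 57 = 125
  E = 31
  U = 136
  X = 71 + 3·125 − 3·31 + 3·136 = 761
Option 2 (E − 27):
  S = 68
  E = 31 − 27 = 4
  U = 136
  X = 71 + 3·68 − 3·4 + 3·136 = 671
X: 761 − 671 = 90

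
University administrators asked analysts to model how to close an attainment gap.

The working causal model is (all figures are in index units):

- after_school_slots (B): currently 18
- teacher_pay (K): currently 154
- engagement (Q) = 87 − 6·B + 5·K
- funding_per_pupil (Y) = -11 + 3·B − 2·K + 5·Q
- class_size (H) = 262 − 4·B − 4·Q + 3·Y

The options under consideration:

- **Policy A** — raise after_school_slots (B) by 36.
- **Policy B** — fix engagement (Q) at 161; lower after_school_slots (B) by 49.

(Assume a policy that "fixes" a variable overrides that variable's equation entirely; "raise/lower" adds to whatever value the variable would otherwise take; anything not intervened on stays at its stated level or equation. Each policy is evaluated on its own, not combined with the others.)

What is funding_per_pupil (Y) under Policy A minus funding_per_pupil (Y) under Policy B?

Policy A (B + 36):
  B = 18 + 36 = 54
  K = 154
  Q = 87 − 6·54 + 5·154 = 533
  Y = -11 + 3·54 − 2·154 + 5·533 = 2508
Policy B (Q := 161, B − 49):
  B = 18 − 49 = -31
  K = 154
  Q = 161
  Y = -11 + 3·(-31) − 2·154 + 5·161 = 393
Y: 2508 − 393 = 2115

2115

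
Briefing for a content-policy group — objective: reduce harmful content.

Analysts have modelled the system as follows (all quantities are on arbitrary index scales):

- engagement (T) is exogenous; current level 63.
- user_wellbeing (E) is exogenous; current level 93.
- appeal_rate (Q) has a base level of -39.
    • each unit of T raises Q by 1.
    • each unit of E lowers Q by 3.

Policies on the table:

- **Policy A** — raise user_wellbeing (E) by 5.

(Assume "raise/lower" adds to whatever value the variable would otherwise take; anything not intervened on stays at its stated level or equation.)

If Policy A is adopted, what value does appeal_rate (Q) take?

Policy A (E + 5):
  T = 63
  E = 93 + 5 = 98
  Q = -39 + 63 − 3·98 = -270

-270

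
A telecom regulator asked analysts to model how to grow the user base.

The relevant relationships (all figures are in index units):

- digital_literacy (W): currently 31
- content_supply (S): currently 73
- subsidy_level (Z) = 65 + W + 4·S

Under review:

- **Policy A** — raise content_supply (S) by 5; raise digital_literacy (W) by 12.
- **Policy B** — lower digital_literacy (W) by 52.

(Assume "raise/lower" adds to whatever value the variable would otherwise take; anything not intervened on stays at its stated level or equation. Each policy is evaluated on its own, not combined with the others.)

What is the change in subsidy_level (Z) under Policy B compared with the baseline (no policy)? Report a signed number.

-52

Baseline:
  W = 31
  S = 73
  Z = 65 + 31 + 4·73 = 388
Policy B (W − 52):
  W = 31 − 52 = -21
  S = 73
  Z = 65 + (-21) + 4·73 = 336
Change in Z: 336 − 388 = -52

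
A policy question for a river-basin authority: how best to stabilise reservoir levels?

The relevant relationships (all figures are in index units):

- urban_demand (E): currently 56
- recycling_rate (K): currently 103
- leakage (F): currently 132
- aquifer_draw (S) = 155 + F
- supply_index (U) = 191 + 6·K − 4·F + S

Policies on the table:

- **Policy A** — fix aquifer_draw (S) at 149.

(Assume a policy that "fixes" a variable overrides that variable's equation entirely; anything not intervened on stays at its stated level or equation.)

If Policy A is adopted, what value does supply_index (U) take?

Policy A (S := 149):
  K = 103
  F = 132
  S = 149
  U = 191 + 6·103 − 4·132 + 149 = 430

430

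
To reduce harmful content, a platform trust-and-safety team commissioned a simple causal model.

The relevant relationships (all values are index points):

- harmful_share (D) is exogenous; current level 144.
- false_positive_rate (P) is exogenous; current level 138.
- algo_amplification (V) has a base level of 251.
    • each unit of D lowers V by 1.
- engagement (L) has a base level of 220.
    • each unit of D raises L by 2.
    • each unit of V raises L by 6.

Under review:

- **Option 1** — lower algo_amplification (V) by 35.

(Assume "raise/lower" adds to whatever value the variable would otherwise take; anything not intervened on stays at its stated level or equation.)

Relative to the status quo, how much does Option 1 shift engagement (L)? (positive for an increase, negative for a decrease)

-210

Baseline:
  D = 144
  V = 251 − 144 = 107
  L = 220 + 2·144 + 6·107 = 1150
Option 1 (V − 35):
  D = 144
  V = 251 − 144 (−35 from intervention) = 72
  L = 220 + 2·144 + 6·72 = 940
Change in L: 940 − 1150 = -210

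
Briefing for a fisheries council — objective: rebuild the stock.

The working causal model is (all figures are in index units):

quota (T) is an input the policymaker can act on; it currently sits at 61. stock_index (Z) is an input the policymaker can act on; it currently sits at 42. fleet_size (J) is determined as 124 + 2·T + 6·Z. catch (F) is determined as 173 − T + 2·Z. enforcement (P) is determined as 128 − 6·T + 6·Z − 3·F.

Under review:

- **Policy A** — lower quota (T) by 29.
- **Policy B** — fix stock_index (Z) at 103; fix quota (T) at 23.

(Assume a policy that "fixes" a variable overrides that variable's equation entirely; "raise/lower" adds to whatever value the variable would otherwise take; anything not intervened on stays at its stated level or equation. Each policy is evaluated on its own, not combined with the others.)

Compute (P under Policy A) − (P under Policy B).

-27

Policy A (T − 29):
  T = 61 − 29 = 32
  Z = 42
  F = 173 − 32 + 2·42 = 225
  P = 128 − 6·32 + 6·42 − 3·225 = -487
Policy B (Z := 103, T := 23):
  T = 23
  Z = 103
  F = 173 − 23 + 2·103 = 356
  P = 128 − 6·23 + 6·103 − 3·356 = -460
P: -487 − (-460) = -27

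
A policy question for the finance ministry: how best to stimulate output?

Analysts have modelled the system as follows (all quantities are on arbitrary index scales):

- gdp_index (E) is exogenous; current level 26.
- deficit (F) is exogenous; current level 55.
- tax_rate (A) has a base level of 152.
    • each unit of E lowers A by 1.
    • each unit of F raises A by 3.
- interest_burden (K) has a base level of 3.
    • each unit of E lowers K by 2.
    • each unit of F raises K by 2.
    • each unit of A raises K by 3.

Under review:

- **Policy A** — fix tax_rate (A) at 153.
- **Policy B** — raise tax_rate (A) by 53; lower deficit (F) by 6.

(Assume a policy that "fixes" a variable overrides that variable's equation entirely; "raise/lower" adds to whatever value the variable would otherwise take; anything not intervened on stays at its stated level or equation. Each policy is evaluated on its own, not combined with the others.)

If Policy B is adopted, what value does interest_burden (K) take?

1027

Policy B (A + 53, F − 6):
  E = 26
  F = 55 − 6 = 49
  A = 152 − 26 + 3·49 (+53 from intervention) = 326
  K = 3 − 2·26 + 2·49 + 3·326 = 1027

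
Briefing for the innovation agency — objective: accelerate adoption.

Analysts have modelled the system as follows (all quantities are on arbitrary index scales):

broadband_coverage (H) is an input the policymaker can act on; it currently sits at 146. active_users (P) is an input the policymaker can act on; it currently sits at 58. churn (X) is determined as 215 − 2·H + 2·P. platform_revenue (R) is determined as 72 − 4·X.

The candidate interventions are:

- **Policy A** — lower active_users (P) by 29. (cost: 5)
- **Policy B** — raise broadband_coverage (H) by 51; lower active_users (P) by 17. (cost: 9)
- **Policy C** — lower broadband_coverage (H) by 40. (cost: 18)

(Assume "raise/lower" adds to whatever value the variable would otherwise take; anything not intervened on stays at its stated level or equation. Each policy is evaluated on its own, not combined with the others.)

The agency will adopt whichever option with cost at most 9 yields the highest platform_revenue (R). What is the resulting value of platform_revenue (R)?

460

Policy A (P − 29):
  H = 146
  P = 58 − 29 = 29
  X = 215 − 2·146 + 2·29 = -19
  R = 72 − 4·(-19) = 148
Policy B (H + 51, P − 17):
  H = 146 + 51 = 197
  P = 58 − 17 = 41
  X = 215 − 2·197 + 2·41 = -97
  R = 72 − 4·(-97) = 460
Comparing — Policy A: R=148, Policy B: R=460. Highest is 460 (Policy B).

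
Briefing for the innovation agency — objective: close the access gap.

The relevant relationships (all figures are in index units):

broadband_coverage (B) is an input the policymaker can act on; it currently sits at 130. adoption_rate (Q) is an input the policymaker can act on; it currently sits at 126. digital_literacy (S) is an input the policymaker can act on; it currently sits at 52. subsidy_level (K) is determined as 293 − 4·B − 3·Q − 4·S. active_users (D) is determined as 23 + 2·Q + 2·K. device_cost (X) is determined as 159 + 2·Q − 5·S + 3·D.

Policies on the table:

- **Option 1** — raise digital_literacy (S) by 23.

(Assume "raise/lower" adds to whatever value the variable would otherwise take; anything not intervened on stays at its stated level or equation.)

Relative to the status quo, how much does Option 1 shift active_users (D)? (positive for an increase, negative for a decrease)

-184

Baseline:
  B = 130
  Q = 126
  S = 52
  K = 293 − 4·130 − 3·126 − 4·52 = -813
  D = 23 + 2·126 + 2·(-813) = -1351
Option 1 (S + 23):
  B = 130
  Q = 126
  S = 52 + 23 = 75
  K = 293 − 4·130 − 3·126 − 4·75 = -905
  D = 23 + 2·126 + 2·(-905) = -1535
Change in D: -1535 − (-1351) = -184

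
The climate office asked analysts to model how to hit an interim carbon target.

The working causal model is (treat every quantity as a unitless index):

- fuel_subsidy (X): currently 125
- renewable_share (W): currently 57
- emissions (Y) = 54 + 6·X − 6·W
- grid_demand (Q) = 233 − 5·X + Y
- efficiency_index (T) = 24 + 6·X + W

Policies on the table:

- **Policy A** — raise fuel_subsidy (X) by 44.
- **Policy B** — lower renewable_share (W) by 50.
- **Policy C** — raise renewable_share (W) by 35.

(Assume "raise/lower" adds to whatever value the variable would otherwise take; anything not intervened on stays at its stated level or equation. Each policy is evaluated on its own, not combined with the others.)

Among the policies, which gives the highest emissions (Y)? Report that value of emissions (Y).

762

Policy A (X + 44):
  X = 125 + 44 = 169
  W = 57
  Y = 54 + 6·169 − 6·57 = 726
Policy B (W − 50):
  X = 125
  W = 57 − 50 = 7
  Y = 54 + 6·125 − 6·7 = 762
Policy C (W + 35):
  X = 125
  W = 57 + 35 = 92
  Y = 54 + 6·125 − 6·92 = 252
Comparing — Policy A: Y=726, Policy B: Y=762, Policy C: Y=252. Highest is 762 (Policy B).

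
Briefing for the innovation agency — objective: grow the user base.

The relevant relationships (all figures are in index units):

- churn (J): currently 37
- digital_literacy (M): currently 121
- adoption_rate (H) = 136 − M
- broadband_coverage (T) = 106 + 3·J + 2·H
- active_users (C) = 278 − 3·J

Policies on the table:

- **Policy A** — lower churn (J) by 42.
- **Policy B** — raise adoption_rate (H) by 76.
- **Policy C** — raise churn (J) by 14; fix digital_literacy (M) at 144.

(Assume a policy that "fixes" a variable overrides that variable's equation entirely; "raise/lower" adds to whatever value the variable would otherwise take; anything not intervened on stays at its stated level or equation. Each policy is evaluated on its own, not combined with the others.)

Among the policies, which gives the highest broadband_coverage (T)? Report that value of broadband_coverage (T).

Policy A (J − 42):
  J = 37 − 42 = -5
  M = 121
  H = 136 − 121 = 15
  T = 106 + 3·(-5) + 2·15 = 121
Policy B (H + 76):
  J = 37
  M = 121
  H = 136 − 121 (+76 from intervention) = 91
  T = 106 + 3·37 + 2·91 = 399
Policy C (J + 14, M := 144):
  J = 37 + 14 = 51
  M = 144
  H = 136 − 144 = -8
  T = 106 + 3·51 + 2·(-8) = 243
Comparing — Policy A: T=121, Policy B: T=399, Policy C: T=243. Highest is 399 (Policy B).

399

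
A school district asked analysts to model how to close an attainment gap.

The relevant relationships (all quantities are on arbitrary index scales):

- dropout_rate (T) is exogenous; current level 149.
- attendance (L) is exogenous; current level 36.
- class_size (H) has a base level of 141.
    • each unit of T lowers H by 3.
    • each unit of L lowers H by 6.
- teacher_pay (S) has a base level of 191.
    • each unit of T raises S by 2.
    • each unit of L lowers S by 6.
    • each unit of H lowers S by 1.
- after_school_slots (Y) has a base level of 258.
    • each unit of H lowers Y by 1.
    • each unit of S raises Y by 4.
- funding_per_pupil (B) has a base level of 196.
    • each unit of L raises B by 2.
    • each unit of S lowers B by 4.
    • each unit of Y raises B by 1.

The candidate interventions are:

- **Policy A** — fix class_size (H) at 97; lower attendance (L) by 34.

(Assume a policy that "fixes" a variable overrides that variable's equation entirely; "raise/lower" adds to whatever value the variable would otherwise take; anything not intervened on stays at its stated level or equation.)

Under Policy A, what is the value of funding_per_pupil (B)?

361

Policy A (H := 97, L − 34):
  T = 149
  L = 36 − 34 = 2
  H = 97
  S = 191 + 2·149 − 6·2 − 97 = 380
  Y = 258 − 97 + 4·380 = 1681
  B = 196 + 2·2 − 4·380 + 1681 = 361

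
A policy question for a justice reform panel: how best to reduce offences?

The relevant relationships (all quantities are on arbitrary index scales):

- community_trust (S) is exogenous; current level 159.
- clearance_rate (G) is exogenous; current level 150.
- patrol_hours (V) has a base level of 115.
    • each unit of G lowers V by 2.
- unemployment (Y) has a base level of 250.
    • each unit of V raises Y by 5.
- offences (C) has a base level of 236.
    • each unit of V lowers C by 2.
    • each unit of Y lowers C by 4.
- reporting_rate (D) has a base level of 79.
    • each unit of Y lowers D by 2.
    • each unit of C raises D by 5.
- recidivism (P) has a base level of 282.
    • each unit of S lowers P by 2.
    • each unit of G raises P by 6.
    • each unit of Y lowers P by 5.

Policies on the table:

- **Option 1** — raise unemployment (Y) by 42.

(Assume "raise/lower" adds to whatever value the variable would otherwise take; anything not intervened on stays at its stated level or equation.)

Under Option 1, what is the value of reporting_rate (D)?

17035

Option 1 (Y + 42):
  G = 150
  V = 115 − 2·150 = -185
  Y = 250 + 5·(-185) (+42 from intervention) = -633
  C = 236 − 2·(-185) − 4·(-633) = 3138
  D = 79 − 2·(-633) + 5·3138 = 17035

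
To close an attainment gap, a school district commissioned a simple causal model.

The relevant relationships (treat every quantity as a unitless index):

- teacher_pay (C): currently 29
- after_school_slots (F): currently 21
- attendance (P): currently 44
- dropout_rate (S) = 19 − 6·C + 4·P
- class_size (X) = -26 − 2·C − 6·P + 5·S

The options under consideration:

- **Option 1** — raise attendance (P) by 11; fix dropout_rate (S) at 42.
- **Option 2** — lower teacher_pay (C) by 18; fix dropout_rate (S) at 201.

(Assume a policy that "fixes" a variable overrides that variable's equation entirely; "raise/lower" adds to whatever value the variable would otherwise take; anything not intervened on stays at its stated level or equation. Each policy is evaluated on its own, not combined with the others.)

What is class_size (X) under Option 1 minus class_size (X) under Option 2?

Option 1 (P + 11, S := 42):
  C = 29
  P = 44 + 11 = 55
  S = 42
  X = -26 − 2·29 − 6·55 + 5·42 = -204
Option 2 (C − 18, S := 201):
  C = 29 − 18 = 11
  P = 44
  S = 201
  X = -26 − 2·11 − 6·44 + 5·201 = 693
X: -204 − 693 = -897

-897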